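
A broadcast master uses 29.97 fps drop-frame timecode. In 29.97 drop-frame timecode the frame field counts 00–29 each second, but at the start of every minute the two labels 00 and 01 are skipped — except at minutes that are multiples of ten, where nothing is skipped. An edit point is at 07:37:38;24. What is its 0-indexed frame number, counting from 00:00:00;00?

822940

As if non-drop at 30 labels/s: (7 × 3600 + 37 × 60 + 38) × 30 + 24 = 823764.
Minute boundaries passed: 457; those not divisible by 10: 457 − 45 = 412; dropped labels = 2 × 412 = 824.
Actual frame index = 823764 − 824 = 822940.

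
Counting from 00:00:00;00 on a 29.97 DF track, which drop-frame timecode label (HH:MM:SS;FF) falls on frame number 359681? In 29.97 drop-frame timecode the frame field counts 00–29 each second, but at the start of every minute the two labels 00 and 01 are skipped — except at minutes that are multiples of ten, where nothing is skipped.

03:20:01;11

Each 10-minute DF block holds 10 × 60 × 30 − 9 × 2 = 17982 frames. 359681 ÷ 17982 → 20 full blocks, remainder 41.
Within the partial block the first minute is 1800 frames and each further minute 1798, so 0 further minute boundaries passed. Total skipped labels = 18 × 20 + 2 × 0 = 360.
Non-drop label index = 359681 + 360 = 360041; at 30 labels/s that is 03:20:01:11, i.e. DF 03:20:01;11.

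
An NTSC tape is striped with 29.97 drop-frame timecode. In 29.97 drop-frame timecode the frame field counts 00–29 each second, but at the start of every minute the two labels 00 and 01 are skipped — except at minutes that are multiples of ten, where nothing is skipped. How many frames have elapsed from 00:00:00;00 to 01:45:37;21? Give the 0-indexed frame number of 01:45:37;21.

As if non-drop at 30 labels/s: (1 × 3600 + 45 × 60 + 37) × 30 + 21 = 190131.
Minute boundaries passed: 105; those not divisible by 10: 105 − 10 = 95; dropped labels = 2 × 95 = 190.
Actual frame index = 190131 − 190 = 189941.

189941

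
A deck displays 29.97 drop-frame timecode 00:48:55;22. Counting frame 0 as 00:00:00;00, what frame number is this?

As if non-drop at 30 labels/s: (0 × 3600 + 48 × 60 + 55) × 30 + 22 = 88072.
Minute boundaries passed: 48; those not divisible by 10: 48 − 4 = 44; dropped labels = 2 × 44 = 88.
Actual frame index = 88072 − 88 = 87984.

87984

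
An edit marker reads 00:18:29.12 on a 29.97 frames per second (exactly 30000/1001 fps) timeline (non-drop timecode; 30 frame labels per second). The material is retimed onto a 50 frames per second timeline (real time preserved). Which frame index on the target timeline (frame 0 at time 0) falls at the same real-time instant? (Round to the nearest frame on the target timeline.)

frame 55525

Source frame index: (0×3600 + 18×60 + 29) × 30 + 12 = 33282.
Real time: 33282 / (30000/1001) = 5552547/5000 s.
Target frame: (5552547/5000) × (50) = 5552547/100 ≈ 55525.470 → 55525.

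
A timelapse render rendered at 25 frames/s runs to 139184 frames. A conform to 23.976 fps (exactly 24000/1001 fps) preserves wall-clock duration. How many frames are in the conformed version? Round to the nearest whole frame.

133483 frames

Frames at target rate = 139184 × (24000/1001) / (25) = 133616640/1001 ≈ 133483.157.
Nearest whole frame: 133483.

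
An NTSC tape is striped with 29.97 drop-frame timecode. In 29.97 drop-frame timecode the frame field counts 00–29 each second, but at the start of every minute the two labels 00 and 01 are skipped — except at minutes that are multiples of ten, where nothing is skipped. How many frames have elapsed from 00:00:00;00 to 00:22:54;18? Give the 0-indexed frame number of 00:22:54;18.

41198

As if non-drop at 30 labels/s: (0 × 3600 + 22 × 60 + 54) × 30 + 18 = 41238.
Minute boundaries passed: 22; those not divisible by 10: 22 − 2 = 20; dropped labels = 2 × 20 = 40.
Actual frame index = 41238 − 40 = 41198.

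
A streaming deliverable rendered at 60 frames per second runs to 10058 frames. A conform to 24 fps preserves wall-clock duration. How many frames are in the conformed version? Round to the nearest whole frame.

4023 frames

Frames at target rate = 10058 × (24) / (60) = 20116/5 ≈ 4023.200.
Nearest whole frame: 4023.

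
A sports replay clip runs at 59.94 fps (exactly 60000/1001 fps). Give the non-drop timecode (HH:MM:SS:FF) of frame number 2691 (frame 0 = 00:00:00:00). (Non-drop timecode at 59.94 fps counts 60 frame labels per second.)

2691 ÷ 60 = 44 full seconds, remainder 51 frames.
44 s = 0 h 0 min 44 s.
Timecode: 00:00:44:51.

00:00:44:51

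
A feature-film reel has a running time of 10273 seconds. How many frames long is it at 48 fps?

Frames = 10273 × 48 = 493104.

493104 frames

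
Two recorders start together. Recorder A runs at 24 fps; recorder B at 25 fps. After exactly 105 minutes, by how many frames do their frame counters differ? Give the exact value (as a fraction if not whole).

6300 frames

105 min = 6300 s.
A emits 24 × 6300 = 151200 frames; B emits 25 × 6300 = 157500.
Difference = 6300 frames; B is ahead of A.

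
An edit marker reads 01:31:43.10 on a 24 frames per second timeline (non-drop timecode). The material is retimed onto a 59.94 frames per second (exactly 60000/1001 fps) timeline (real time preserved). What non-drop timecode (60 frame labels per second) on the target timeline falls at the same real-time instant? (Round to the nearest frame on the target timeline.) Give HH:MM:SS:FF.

01:31:37:55

Source frame index: (1×3600 + 31×60 + 43) × 24 + 10 = 132082.
Real time: 132082 / (24) = 66041/12 s.
Target frame: (66041/12) × (60000/1001) = 330205000/1001 ≈ 329875.125 → 329875.
At 60 labels/s: frame 329875 → 01:31:37:55.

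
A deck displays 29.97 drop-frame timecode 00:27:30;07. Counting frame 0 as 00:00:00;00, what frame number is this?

Complete 10-minute blocks: 2, each 17982 frames → 35964.
Remaining 7 whole minutes in the current block: 1800 + 6 × 1798 = 12588 frames.
Within the current minute: 30 × 30 + 7 − 2 = 905 (labels ;00/;01 skipped at this minute). Total = 35964 + 12588 + 905 = 49457.

49457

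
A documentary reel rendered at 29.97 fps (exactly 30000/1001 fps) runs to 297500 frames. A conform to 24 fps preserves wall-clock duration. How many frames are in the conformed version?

238238 frames

Target frames = source frames × (target rate / source rate) = 297500 × (24)/(30000/1001) = 297500 × 1001/1250 = 238238.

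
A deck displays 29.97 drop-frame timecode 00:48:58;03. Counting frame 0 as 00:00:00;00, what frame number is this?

As if non-drop at 30 labels/s: (0 × 3600 + 48 × 60 + 58) × 30 + 3 = 88143.
Minute boundaries passed: 48; those not divisible by 10: 48 − 4 = 44; dropped labels = 2 × 44 = 88.
Actual frame index = 88143 − 88 = 88055.

88055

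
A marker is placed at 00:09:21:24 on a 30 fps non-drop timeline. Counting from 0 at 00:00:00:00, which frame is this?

16854

Total seconds to the label: (0 × 3600 + 9 × 60 + 21) = 561.
Frame index = 561 × 30 + 24 = 16854.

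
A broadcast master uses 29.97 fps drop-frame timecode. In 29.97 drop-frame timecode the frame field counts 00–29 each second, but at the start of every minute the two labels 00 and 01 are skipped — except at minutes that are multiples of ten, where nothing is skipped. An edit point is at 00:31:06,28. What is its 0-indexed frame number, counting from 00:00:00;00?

55952

As if non-drop at 30 labels/s: (0 × 3600 + 31 × 60 + 6) × 30 + 28 = 56008.
Minute boundaries passed: 31; those not divisible by 10: 31 − 3 = 28; dropped labels = 2 × 28 = 56.
Actual frame index = 56008 − 56 = 55952.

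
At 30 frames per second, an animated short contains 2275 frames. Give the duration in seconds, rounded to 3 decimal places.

75.833 seconds

Running time = 2275 × 1/30 = 455/6 s ≈ 75.833 s.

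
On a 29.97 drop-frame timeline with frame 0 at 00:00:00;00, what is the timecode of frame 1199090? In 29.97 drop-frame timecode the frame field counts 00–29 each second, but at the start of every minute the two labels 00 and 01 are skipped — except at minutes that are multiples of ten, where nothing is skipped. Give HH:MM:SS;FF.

Ten DF minutes hold 17982 frames, so frame 1199090 lies in block 66 (frames 1186812–1204793) with 12278 frames into that block.
The block's first minute is 1800 frames and the rest 1798 each; 12278 frames reaches minute 6, so 66 × 18 + 6 × 2 = 1200 labels have been skipped so far.
Adding those back, label number 1199090 + 1200 = 1200290 at 30 labels/s is 40009 s + 20 f = 11 h 6 min 49 s frame 20, i.e. 11:06:49;20.

11:06:49;20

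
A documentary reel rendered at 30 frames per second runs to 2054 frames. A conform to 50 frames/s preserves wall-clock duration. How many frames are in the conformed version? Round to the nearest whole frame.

3423 frames

Frames at target rate = 2054 × (50) / (30) = 10270/3 ≈ 3423.333.
Nearest whole frame: 3423.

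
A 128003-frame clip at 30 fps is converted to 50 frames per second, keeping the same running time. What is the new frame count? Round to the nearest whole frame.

213338 frames

Frames at target rate = 128003 × (50) / (30) = 640015/3 ≈ 213338.333.
Nearest whole frame: 213338.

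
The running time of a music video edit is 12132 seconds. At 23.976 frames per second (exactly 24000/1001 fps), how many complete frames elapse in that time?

Frames = 12132 × 24000/1001 = 291168000/1001 ≈ 290877.1229.
Complete frames: 290877.

290877 frames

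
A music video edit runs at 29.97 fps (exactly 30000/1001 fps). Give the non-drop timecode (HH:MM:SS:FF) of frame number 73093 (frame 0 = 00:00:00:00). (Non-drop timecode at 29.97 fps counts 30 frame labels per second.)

73093 ÷ 30 = 2436 full seconds, remainder 13 frames.
2436 s = 0 h 40 min 36 s.
Timecode: 00:40:36:13.

00:40:36:13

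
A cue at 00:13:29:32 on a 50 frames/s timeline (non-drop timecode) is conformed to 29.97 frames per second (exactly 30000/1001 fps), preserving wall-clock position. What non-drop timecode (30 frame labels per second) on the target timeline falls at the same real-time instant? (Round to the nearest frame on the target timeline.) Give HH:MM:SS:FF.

00:13:28:25

Source frame index: (0×3600 + 13×60 + 29) × 50 + 32 = 40482.
Real time: 40482 / (50) = 20241/25 s.
Target frame: (20241/25) × (30000/1001) = 1868400/77 ≈ 24264.935 → 24265.
At 30 labels/s: frame 24265 → 00:13:28:25.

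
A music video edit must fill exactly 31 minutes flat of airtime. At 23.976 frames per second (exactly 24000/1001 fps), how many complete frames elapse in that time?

31 min = 1860 s.
Frames = 1860 × 24000/1001 = 44640000/1001 ≈ 44595.4046.
Complete frames: 44595.

44595 frames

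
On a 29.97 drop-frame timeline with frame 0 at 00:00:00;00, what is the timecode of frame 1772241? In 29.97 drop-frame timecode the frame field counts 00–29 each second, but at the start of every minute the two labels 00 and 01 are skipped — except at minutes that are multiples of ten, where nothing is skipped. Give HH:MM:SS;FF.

Each 10-minute DF block holds 10 × 60 × 30 − 9 × 2 = 17982 frames. 1772241 ÷ 17982 → 98 full blocks, remainder 10005.
Within the partial block the first minute is 1800 frames and each further minute 1798, so 5 further minute boundaries passed. Total skipped labels = 18 × 98 + 2 × 5 = 1774.
Non-drop label index = 1772241 + 1774 = 1774015; at 30 labels/s that is 16:25:33:25, i.e. DF 16:25:33;25.

16:25:33;25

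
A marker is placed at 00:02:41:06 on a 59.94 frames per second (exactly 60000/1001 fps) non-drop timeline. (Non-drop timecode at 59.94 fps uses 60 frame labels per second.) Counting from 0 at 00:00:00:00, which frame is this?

Total seconds to the label: (0 × 3600 + 2 × 60 + 41) = 161.
Frame index = 161 × 60 + 6 = 9666.

frame 9666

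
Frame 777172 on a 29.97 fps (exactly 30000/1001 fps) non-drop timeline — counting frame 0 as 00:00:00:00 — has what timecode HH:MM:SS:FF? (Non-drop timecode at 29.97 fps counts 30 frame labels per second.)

777172 ÷ 30 = 25905 full seconds, remainder 22 frames.
25905 s = 7 h 11 min 45 s.
Timecode: 07:11:45:22.

07:11:45:22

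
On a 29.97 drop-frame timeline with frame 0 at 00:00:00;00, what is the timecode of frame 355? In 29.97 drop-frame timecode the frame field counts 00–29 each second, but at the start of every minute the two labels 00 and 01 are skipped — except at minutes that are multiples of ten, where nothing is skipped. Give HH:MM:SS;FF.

00:00:11;25

Ten DF minutes hold 17982 frames, so frame 355 lies in block 0 (frames 0–17981) with 355 frames into that block.
The block's first minute is 1800 frames and the rest 1798 each; 355 frames reaches minute 0, so 0 × 18 + 0 × 2 = 0 labels have been skipped so far.
Adding those back, label number 355 + 0 = 355 at 30 labels/s is 11 s + 25 f = 0 h 0 min 11 s frame 25, i.e. 00:00:11;25.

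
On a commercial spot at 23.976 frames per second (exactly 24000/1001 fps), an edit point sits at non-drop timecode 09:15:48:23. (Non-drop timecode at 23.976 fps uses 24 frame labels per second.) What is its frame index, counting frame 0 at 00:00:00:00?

Total seconds to the label: (9 × 3600 + 15 × 60 + 48) = 33348.
Frame index = 33348 × 24 + 23 = 800375.

frame 800375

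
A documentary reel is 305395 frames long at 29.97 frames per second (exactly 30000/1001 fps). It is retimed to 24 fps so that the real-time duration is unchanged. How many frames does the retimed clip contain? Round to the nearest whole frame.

244560 frames

Frames at target rate = 305395 × (24) / (30000/1001) = 61140079/250 ≈ 244560.316.
Nearest whole frame: 244560.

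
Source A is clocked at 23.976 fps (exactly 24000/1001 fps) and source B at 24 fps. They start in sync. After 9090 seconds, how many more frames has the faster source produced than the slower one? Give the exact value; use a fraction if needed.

A emits 24000/1001 × 9090 = 218160000/1001 frames; B emits 24 × 9090 = 218160.
Difference = 218160/1001 frames (≈ 217.9421); B is ahead of A.

218160/1001 frames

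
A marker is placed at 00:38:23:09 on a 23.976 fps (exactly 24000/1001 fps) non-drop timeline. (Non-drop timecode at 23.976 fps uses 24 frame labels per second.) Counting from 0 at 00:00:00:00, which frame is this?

Total seconds to the label: (0 × 3600 + 38 × 60 + 23) = 2303.
Frame index = 2303 × 24 + 9 = 55281.

55281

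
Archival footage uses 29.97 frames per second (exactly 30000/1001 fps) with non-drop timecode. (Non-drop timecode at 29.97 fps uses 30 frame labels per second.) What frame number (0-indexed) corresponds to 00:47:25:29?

frame 85379

Total seconds to the label: (0 × 3600 + 47 × 60 + 25) = 2845.
Frame index = 2845 × 30 + 29 = 85379.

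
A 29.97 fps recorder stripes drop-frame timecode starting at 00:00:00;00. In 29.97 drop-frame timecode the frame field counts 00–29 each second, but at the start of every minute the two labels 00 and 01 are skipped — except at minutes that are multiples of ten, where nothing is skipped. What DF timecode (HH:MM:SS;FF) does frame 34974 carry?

00:19:27;00

Each 10-minute DF block holds 10 × 60 × 30 − 9 × 2 = 17982 frames. 34974 ÷ 17982 → 1 full block, remainder 16992.
Within the partial block the first minute is 1800 frames and each further minute 1798, so 9 further minute boundaries passed. Total skipped labels = 18 × 1 + 2 × 9 = 36.
Non-drop label index = 34974 + 36 = 35010; at 30 labels/s that is 00:19:27:00, i.e. DF 00:19:27;00.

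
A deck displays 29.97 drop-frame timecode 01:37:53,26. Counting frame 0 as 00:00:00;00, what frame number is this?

176040

As if non-drop at 30 labels/s: (1 × 3600 + 37 × 60 + 53) × 30 + 26 = 176216.
Minute boundaries passed: 97; those not divisible by 10: 97 − 9 = 88; dropped labels = 2 × 88 = 176.
Actual frame index = 176216 − 176 = 176040.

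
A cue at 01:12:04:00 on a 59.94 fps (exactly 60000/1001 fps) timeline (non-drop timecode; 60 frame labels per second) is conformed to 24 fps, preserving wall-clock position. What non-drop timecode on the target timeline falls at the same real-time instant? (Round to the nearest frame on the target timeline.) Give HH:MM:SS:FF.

01:12:08:08

Source frame index: (1×3600 + 12×60 + 4) × 60 + 0 = 259440.
Real time: 259440 / (60000/1001) = 1082081/250 s.
Target frame: (1082081/250) × (24) = 12984972/125 ≈ 103879.776 → 103880.
At 24 labels/s: frame 103880 → 01:12:08:08.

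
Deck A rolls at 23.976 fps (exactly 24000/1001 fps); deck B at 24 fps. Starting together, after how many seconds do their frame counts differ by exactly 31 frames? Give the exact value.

31031/24 seconds

The gap grows by |24 − 24000/1001| = 24/1001 frames per second.
Time for a 31-frame gap: 31 ÷ (24/1001) = 31031/24 s.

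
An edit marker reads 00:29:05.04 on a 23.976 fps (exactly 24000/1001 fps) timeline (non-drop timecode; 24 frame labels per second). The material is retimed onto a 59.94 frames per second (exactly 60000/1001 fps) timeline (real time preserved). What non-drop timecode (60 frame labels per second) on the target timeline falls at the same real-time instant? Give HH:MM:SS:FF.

00:29:05:10

Source frame index: (0×3600 + 29×60 + 5) × 24 + 4 = 41884.
Real time: 41884 / (24000/1001) = 10481471/6000 s.
Target frame: (10481471/6000) × (60000/1001) = 104710.
At 60 labels/s: frame 104710 → 00:29:05:10.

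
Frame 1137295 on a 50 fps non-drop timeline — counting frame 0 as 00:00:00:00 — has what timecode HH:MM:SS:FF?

1137295 ÷ 50 = 22745 full seconds, remainder 45 frames.
22745 s = 6 h 19 min 5 s.
Timecode: 06:19:05:45.

06:19:05:45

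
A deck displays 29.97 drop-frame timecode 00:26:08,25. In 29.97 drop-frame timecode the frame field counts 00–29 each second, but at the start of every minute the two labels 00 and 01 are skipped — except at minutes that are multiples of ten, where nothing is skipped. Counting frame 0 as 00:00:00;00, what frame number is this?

As if non-drop at 30 labels/s: (0 × 3600 + 26 × 60 + 8) × 30 + 25 = 47065.
Minute boundaries passed: 26; those not divisible by 10: 26 − 2 = 24; dropped labels = 2 × 24 = 48.
Actual frame index = 47065 − 48 = 47017.

47017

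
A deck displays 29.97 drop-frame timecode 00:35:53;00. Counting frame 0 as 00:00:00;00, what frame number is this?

As if non-drop at 30 labels/s: (0 × 3600 + 35 × 60 + 53) × 30 + 0 = 64590.
Minute boundaries passed: 35; those not divisible by 10: 35 − 3 = 32; dropped labels = 2 × 32 = 64.
Actual frame index = 64590 − 64 = 64526.

64526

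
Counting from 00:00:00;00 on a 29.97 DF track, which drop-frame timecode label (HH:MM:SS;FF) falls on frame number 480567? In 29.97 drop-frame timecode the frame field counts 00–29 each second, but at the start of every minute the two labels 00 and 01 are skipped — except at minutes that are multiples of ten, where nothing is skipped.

Ten DF minutes hold 17982 frames, so frame 480567 lies in block 26 (frames 467532–485513) with 13035 frames into that block.
The block's first minute is 1800 frames and the rest 1798 each; 13035 frames reaches minute 7, so 26 × 18 + 7 × 2 = 482 labels have been skipped so far.
Adding those back, label number 480567 + 482 = 481049 at 30 labels/s is 16034 s + 29 f = 4 h 27 min 14 s frame 29, i.e. 04:27:14;29.

04:27:14;29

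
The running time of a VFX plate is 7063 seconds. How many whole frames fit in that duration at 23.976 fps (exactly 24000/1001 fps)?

Frames = 7063 × 24000/1001 = 24216000/143 ≈ 169342.6573.
Complete frames: 169342.

169342 frames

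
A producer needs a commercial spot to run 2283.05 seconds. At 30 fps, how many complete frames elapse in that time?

Frames = 2283.05 × 30 = 136983/2 ≈ 68491.5000.
Complete frames: 68491.

68491 frames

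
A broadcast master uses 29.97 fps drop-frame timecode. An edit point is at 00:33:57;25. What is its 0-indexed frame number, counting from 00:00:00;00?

61075

As if non-drop at 30 labels/s: (0 × 3600 + 33 × 60 + 57) × 30 + 25 = 61135.
Minute boundaries passed: 33; those not divisible by 10: 33 − 3 = 30; dropped labels = 2 × 30 = 60.
Actual frame index = 61135 − 60 = 61075.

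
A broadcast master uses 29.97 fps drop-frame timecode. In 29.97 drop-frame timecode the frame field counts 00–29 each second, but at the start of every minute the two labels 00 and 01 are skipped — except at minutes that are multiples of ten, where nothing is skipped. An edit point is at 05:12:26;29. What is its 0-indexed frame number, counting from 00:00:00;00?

561847

Complete 10-minute blocks: 31, each 17982 frames → 557442.
Remaining 2 whole minutes in the current block: 1800 + 1 × 1798 = 3598 frames.
Within the current minute: 26 × 30 + 29 − 2 = 807 (labels ;00/;01 skipped at this minute). Total = 557442 + 3598 + 807 = 561847.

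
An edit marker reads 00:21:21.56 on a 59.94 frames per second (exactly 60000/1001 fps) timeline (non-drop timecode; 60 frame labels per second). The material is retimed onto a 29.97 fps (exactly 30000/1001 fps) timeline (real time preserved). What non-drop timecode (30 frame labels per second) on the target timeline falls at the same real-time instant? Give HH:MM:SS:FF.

00:21:21:28

Source frame index: (0×3600 + 21×60 + 21) × 60 + 56 = 76916.
Real time: 76916 / (60000/1001) = 19248229/15000 s.
Target frame: (19248229/15000) × (30000/1001) = 38458.
At 30 labels/s: frame 38458 → 00:21:21:28.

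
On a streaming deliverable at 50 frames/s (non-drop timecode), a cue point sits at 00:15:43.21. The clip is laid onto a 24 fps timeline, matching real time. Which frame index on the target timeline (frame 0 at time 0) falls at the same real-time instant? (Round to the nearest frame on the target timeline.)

frame 22642

Source frame index: (0×3600 + 15×60 + 43) × 50 + 21 = 47171.
Real time: 47171 / (50) = 47171/50 s.
Target frame: (47171/50) × (24) = 566052/25 ≈ 22642.080 → 22642.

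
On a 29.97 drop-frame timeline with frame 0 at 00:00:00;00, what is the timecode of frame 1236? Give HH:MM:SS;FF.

Ten DF minutes hold 17982 frames, so frame 1236 lies in block 0 (frames 0–17981) with 1236 frames into that block.
The block's first minute is 1800 frames and the rest 1798 each; 1236 frames reaches minute 0, so 0 × 18 + 0 × 2 = 0 labels have been skipped so far.
Adding those back, label number 1236 + 0 = 1236 at 30 labels/s is 41 s + 6 f = 0 h 0 min 41 s frame 6, i.e. 00:00:41;06.

00:00:41;06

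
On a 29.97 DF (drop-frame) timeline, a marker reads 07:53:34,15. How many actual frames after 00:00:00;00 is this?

As if non-drop at 30 labels/s: (7 × 3600 + 53 × 60 + 34) × 30 + 15 = 852435.
Minute boundaries passed: 473; those not divisible by 10: 473 − 47 = 426; dropped labels = 2 × 426 = 852.
Actual frame index = 852435 − 852 = 851583.

851583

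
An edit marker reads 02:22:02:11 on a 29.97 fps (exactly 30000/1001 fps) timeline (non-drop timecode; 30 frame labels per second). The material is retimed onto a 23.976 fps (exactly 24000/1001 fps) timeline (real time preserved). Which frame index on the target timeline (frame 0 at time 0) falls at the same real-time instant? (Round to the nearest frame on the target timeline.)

frame 204537

Source frame index: (2×3600 + 22×60 + 2) × 30 + 11 = 255671.
Real time: 255671 / (30000/1001) = 255926671/30000 s.
Target frame: (255926671/30000) × (24000/1001) = 1022684/5 ≈ 204536.800 → 204537.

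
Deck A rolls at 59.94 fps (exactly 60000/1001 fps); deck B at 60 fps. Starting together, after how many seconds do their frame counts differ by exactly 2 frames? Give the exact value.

1001/30 seconds

The gap grows by |60 − 60000/1001| = 60/1001 frames per second.
Time for a 2-frame gap: 2 ÷ (60/1001) = 1001/30 s.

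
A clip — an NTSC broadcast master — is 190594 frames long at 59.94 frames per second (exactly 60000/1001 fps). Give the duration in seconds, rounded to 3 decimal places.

3179.743 seconds

Running time = 190594 × 1001/60000 = 95392297/30000 s ≈ 3179.743 s.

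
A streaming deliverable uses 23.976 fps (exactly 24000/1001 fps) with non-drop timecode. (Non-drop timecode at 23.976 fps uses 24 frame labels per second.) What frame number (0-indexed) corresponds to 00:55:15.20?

Total seconds to the label: (0 × 3600 + 55 × 60 + 15) = 3315.
Frame index = 3315 × 24 + 20 = 79580.

79580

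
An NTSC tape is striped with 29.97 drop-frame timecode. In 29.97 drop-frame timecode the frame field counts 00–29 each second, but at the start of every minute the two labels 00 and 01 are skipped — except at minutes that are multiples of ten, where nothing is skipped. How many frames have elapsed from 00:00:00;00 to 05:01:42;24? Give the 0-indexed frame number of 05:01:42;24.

542542

As if non-drop at 30 labels/s: (5 × 3600 + 1 × 60 + 42) × 30 + 24 = 543084.
Minute boundaries passed: 301; those not divisible by 10: 301 − 30 = 271; dropped labels = 2 × 271 = 542.
Actual frame index = 543084 − 542 = 542542.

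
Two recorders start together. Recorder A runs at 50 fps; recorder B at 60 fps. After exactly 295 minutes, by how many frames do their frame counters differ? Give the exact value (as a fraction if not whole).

177000 frames

295 min = 17700 s.
A emits 50 × 17700 = 885000 frames; B emits 60 × 17700 = 1062000.
Difference = 177000 frames; B is ahead of A.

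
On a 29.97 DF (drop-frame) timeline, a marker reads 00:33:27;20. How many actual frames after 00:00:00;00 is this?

As if non-drop at 30 labels/s: (0 × 3600 + 33 × 60 + 27) × 30 + 20 = 60230.
Minute boundaries passed: 33; those not divisible by 10: 33 − 3 = 30; dropped labels = 2 × 30 = 60.
Actual frame index = 60230 − 60 = 60170.

60170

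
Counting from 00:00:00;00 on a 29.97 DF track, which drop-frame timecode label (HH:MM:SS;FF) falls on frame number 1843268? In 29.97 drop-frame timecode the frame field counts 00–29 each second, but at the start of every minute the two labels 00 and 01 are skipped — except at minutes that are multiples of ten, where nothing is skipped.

17:05:03;24

Each 10-minute DF block holds 10 × 60 × 30 − 9 × 2 = 17982 frames. 1843268 ÷ 17982 → 102 full blocks, remainder 9104.
Within the partial block the first minute is 1800 frames and each further minute 1798, so 5 further minute boundaries passed. Total skipped labels = 18 × 102 + 2 × 5 = 1846.
Non-drop label index = 1843268 + 1846 = 1845114; at 30 labels/s that is 17:05:03:24, i.e. DF 17:05:03;24.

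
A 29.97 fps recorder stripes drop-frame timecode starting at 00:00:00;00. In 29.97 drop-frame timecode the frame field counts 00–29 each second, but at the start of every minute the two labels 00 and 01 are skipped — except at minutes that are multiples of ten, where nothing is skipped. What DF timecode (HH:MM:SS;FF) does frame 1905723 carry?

Each 10-minute DF block holds 10 × 60 × 30 − 9 × 2 = 17982 frames. 1905723 ÷ 17982 → 105 full blocks, remainder 17613.
Within the partial block the first minute is 1800 frames and each further minute 1798, so 9 further minute boundaries passed. Total skipped labels = 18 × 105 + 2 × 9 = 1908.
Non-drop label index = 1905723 + 1908 = 1907631; at 30 labels/s that is 17:39:47:21, i.e. DF 17:39:47;21.

17:39:47;21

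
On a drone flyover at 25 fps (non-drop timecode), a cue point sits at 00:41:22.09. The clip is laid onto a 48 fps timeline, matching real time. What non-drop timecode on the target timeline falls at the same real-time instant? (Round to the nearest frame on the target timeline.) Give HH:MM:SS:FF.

00:41:22:17

Source frame index: (0×3600 + 41×60 + 22) × 25 + 9 = 62059.
Real time: 62059 / (25) = 62059/25 s.
Target frame: (62059/25) × (48) = 2978832/25 ≈ 119153.280 → 119153.
At 48 labels/s: frame 119153 → 00:41:22:17.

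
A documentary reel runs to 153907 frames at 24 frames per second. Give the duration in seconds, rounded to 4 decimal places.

6412.7917 seconds

Running time = 153907 × 1/24 = 153907/24 s ≈ 6412.7917 s.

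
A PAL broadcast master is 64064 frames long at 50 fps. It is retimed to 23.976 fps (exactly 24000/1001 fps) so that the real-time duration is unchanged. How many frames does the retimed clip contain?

Target frames = source frames × (target rate / source rate) = 64064 × (24000/1001)/(50) = 64064 × 480/1001 = 30720.

30720 frames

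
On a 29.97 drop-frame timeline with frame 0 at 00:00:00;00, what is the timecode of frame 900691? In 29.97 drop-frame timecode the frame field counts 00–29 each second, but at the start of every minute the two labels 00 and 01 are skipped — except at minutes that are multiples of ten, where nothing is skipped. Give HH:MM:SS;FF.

Ten DF minutes hold 17982 frames, so frame 900691 lies in block 50 (frames 899100–917081) with 1591 frames into that block.
The block's first minute is 1800 frames and the rest 1798 each; 1591 frames reaches minute 0, so 50 × 18 + 0 × 2 = 900 labels have been skipped so far.
Adding those back, label number 900691 + 900 = 901591 at 30 labels/s is 30053 s + 1 f = 8 h 20 min 53 s frame 1, i.e. 08:20:53;01.

08:20:53;01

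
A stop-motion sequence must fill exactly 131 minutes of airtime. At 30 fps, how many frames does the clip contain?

131 min = 7860 s.
Frames = 7860 × 30 = 235800.

235800 frames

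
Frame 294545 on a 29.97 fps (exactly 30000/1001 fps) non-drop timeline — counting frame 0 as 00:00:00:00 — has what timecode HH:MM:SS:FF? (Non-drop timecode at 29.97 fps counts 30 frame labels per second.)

294545 ÷ 30 = 9818 full seconds, remainder 5 frames.
9818 s = 2 h 43 min 38 s.
Timecode: 02:43:38:05.

02:43:38:05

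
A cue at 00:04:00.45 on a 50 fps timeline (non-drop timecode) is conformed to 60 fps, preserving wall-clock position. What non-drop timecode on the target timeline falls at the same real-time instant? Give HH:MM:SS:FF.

00:04:00:54

Source frame index: (0×3600 + 4×60 + 0) × 50 + 45 = 12045.
Real time: 12045 / (50) = 2409/10 s.
Target frame: (2409/10) × (60) = 14454.
At 60 labels/s: frame 14454 → 00:04:00:54.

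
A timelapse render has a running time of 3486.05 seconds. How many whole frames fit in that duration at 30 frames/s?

104581 frames

Frames = 3486.05 × 30 = 209163/2 ≈ 104581.5000.
Complete frames: 104581.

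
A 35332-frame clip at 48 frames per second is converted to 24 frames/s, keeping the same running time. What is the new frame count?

17666 frames

Target frames = source frames × (target rate / source rate) = 35332 × (24)/(48) = 35332 × 1/2 = 17666.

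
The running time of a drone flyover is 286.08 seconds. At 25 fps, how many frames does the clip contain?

Frames = 286.08 × 25 = 7152.

7152 frames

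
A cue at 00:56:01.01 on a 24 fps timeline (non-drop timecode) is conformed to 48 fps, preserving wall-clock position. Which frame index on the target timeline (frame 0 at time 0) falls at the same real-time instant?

frame 161330

Source frame index: (0×3600 + 56×60 + 1) × 24 + 1 = 80665.
Real time: 80665 / (24) = 80665/24 s.
Target frame: (80665/24) × (48) = 161330.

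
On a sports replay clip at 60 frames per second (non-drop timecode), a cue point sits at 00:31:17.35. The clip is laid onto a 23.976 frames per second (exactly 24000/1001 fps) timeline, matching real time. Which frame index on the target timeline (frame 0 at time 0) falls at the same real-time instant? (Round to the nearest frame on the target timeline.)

Source frame index: (0×3600 + 31×60 + 17) × 60 + 35 = 112655.
Real time: 112655 / (60) = 22531/12 s.
Target frame: (22531/12) × (24000/1001) = 45062000/1001 ≈ 45016.983 → 45017.

frame 45017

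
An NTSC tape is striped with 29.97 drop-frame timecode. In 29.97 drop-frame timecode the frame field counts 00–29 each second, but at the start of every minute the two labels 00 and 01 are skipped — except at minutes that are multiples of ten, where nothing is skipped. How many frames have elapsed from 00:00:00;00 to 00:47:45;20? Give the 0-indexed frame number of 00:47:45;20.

85884

As if non-drop at 30 labels/s: (0 × 3600 + 47 × 60 + 45) × 30 + 20 = 85970.
Minute boundaries passed: 47; those not divisible by 10: 47 − 4 = 43; dropped labels = 2 × 43 = 86.
Actual frame index = 85970 − 86 = 85884.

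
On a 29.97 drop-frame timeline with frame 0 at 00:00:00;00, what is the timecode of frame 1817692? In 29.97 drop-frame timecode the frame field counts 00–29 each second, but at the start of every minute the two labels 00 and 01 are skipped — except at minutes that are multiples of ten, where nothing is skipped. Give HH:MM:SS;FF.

Ten DF minutes hold 17982 frames, so frame 1817692 lies in block 101 (frames 1816182–1834163) with 1510 frames into that block.
The block's first minute is 1800 frames and the rest 1798 each; 1510 frames reaches minute 0, so 101 × 18 + 0 × 2 = 1818 labels have been skipped so far.
Adding those back, label number 1817692 + 1818 = 1819510 at 30 labels/s is 60650 s + 10 f = 16 h 50 min 50 s frame 10, i.e. 16:50:50;10.

16:50:50;10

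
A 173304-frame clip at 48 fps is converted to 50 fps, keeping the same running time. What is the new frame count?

Target frames = source frames × (target rate / source rate) = 173304 × (50)/(48) = 173304 × 25/24 = 180525.

180525 frames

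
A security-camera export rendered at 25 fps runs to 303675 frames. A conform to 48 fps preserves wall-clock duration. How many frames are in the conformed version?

583056 frames

Target frames = source frames × (target rate / source rate) = 303675 × (48)/(25) = 303675 × 48/25 = 583056.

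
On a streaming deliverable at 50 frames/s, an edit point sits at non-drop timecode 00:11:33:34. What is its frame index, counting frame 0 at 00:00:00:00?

Total seconds to the label: (0 × 3600 + 11 × 60 + 33) = 693.
Frame index = 693 × 50 + 34 = 34684.

34684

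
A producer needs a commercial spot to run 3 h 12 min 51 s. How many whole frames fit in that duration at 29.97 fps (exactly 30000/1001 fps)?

3 h 12 min 51 s = 11571 s.
Frames = 11571 × 30000/1001 = 49590000/143 ≈ 346783.2168.
Complete frames: 346783.

346783 frames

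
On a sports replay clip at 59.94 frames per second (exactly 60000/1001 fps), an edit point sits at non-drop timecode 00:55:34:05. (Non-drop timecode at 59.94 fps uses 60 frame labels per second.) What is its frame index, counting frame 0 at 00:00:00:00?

200045

Total seconds to the label: (0 × 3600 + 55 × 60 + 34) = 3334.
Frame index = 3334 × 60 + 5 = 200045.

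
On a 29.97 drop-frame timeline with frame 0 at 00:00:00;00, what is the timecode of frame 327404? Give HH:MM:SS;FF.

Each 10-minute DF block holds 10 × 60 × 30 − 9 × 2 = 17982 frames. 327404 ÷ 17982 → 18 full blocks, remainder 3728.
Within the partial block the first minute is 1800 frames and each further minute 1798, so 2 further minute boundaries passed. Total skipped labels = 18 × 18 + 2 × 2 = 328.
Non-drop label index = 327404 + 328 = 327732; at 30 labels/s that is 03:02:04:12, i.e. DF 03:02:04;12.

03:02:04;12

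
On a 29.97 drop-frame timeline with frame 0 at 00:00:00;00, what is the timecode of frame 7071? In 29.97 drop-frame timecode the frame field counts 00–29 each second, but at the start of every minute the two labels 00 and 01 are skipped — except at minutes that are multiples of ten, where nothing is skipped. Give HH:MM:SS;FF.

Ten DF minutes hold 17982 frames, so frame 7071 lies in block 0 (frames 0–17981) with 7071 frames into that block.
The block's first minute is 1800 frames and the rest 1798 each; 7071 frames reaches minute 3, so 0 × 18 + 3 × 2 = 6 labels have been skipped so far.
Adding those back, label number 7071 + 6 = 7077 at 30 labels/s is 235 s + 27 f = 0 h 3 min 55 s frame 27, i.e. 00:03:55;27.

00:03:55;27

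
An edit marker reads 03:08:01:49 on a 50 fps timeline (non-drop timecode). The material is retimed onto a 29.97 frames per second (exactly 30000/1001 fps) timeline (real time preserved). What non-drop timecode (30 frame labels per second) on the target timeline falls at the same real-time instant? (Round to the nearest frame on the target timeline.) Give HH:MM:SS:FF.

Source frame index: (3×3600 + 8×60 + 1) × 50 + 49 = 564099.
Real time: 564099 / (50) = 564099/50 s.
Target frame: (564099/50) × (30000/1001) = 338459400/1001 ≈ 338121.279 → 338121.
At 30 labels/s: frame 338121 → 03:07:50:21.

03:07:50:21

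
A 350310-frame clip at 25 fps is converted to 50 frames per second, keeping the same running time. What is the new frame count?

Target frames = source frames × (target rate / source rate) = 350310 × (50)/(25) = 350310 × 2 = 700620.

700620 frames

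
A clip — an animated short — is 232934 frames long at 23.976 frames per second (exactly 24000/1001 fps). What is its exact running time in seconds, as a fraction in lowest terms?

116583467/12000 seconds

Running time = 232934 ÷ (24000/1001) = 232934 × 1001/24000 = 116583467/12000 s.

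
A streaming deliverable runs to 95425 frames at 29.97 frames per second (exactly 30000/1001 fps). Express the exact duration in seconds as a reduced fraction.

Running time = 95425 ÷ (30000/1001) = 95425 × 1001/30000 = 3820817/1200 s.

3820817/1200 seconds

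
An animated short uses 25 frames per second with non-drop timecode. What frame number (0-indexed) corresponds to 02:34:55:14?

Total seconds to the label: (2 × 3600 + 34 × 60 + 55) = 9295.
Frame index = 9295 × 25 + 14 = 232389.

frame 232389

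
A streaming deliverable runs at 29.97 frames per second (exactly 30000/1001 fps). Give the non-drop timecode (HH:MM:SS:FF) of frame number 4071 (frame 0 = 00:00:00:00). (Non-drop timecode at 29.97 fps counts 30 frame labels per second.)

00:02:15:21

4071 ÷ 30 = 135 full seconds, remainder 21 frames.
135 s = 0 h 2 min 15 s.
Timecode: 00:02:15:21.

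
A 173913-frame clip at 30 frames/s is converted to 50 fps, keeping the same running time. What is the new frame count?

Target frames = source frames × (target rate / source rate) = 173913 × (50)/(30) = 173913 × 5/3 = 289855.

289855 frames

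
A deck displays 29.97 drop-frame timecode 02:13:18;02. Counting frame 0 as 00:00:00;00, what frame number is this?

239702

As if non-drop at 30 labels/s: (2 × 3600 + 13 × 60 + 18) × 30 + 2 = 239942.
Minute boundaries passed: 133; those not divisible by 10: 133 − 13 = 120; dropped labels = 2 × 120 = 240.
Actual frame index = 239942 − 240 = 239702.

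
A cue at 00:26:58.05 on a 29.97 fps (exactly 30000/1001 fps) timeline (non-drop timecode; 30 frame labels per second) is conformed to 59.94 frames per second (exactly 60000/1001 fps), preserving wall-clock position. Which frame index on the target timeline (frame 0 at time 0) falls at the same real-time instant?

Source frame index: (0×3600 + 26×60 + 58) × 30 + 5 = 48545.
Real time: 48545 / (30000/1001) = 9718709/6000 s.
Target frame: (9718709/6000) × (60000/1001) = 97090.

frame 97090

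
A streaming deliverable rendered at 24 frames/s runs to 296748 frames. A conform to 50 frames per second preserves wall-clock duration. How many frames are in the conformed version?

Target frames = source frames × (target rate / source rate) = 296748 × (50)/(24) = 296748 × 25/12 = 618225.

618225 frames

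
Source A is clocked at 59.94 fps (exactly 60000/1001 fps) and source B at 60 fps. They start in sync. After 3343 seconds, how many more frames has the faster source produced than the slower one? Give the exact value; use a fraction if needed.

A emits 60000/1001 × 3343 = 200580000/1001 frames; B emits 60 × 3343 = 200580.
Difference = 200580/1001 frames (≈ 200.3796); B is ahead of A.

200580/1001 frames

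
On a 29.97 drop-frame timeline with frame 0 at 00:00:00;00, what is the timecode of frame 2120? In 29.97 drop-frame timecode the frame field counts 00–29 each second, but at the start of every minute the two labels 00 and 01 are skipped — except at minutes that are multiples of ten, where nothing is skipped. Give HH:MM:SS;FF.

Ten DF minutes hold 17982 frames, so frame 2120 lies in block 0 (frames 0–17981) with 2120 frames into that block.
The block's first minute is 1800 frames and the rest 1798 each; 2120 frames reaches minute 1, so 0 × 18 + 1 × 2 = 2 labels have been skipped so far.
Adding those back, label number 2120 + 2 = 2122 at 30 labels/s is 70 s + 22 f = 0 h 1 min 10 s frame 22, i.e. 00:01:10;22.

00:01:10;22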